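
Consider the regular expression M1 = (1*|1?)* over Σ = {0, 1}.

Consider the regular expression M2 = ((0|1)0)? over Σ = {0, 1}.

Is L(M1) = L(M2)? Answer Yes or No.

No

The string 1 is accepted by M1 but rejected by M2.
So L(M1) ≠ L(M2).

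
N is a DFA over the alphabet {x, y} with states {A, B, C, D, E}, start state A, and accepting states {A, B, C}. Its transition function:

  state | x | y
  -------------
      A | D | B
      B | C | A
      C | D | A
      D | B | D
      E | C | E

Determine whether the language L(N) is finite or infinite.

State A is reachable from the start and can reach an accepting state, and it lies on the cycle A → B → A.
Traversing that cycle any number of times yields accepted strings of unbounded length, so the language is infinite.

infinite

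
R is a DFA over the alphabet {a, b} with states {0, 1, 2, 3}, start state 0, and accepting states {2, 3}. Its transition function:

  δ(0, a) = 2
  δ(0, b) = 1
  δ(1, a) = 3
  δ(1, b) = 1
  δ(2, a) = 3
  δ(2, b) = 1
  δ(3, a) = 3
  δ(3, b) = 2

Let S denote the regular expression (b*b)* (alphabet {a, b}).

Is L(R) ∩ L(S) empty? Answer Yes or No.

Yes

Converting the expression S to a DFA (subset construction, then merging equivalent states) gives the minimal DFA with states {s0, s1}, start state s0, accepting states {s0} and transitions s0: a→s1, b→s0; s1: a→s1, b→s1.
Exploring the product automaton R × S from the start pair (0, s0), following both machines on each input symbol, reaches 5 state pairs: (0, s0), (2, s1), (1, s0), (3, s1), (1, s1).
R accepts in {2, 3} and S accepts in {s0}; no reachable pair has both components accepting, so no string drives both machines to acceptance simultaneously and L(R) ∩ L(S) = ∅.
So no string is accepted by both, and the intersection is empty.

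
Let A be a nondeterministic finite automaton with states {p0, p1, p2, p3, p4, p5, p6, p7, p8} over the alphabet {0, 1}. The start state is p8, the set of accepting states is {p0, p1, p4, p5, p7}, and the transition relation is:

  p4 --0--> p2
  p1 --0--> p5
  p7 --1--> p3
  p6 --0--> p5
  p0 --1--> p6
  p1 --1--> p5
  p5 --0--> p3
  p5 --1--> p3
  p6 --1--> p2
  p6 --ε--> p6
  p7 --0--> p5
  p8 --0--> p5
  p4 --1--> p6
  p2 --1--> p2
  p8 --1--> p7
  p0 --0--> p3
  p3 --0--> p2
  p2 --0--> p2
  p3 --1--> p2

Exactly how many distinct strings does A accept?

The useful subgraph on states {p5, p7, p8} is acyclic, so L(A) is finite; the longest accepting path visits 3 useful states, giving maximum string length 2.
Counting accepting paths from p8 by length: 2 of length 1, 1 of length 2. Total 3.

3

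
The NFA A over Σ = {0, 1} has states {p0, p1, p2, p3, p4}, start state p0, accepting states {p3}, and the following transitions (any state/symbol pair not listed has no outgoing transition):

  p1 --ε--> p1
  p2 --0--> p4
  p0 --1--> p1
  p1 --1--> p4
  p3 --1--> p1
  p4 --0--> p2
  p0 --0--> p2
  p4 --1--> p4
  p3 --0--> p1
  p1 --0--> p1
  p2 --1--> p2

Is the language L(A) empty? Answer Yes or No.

Yes

The states reachable from the start state are {p0, p1, p2, p4}.
None of the accepting states {p3} is reachable, so no string is accepted and L(A) = ∅.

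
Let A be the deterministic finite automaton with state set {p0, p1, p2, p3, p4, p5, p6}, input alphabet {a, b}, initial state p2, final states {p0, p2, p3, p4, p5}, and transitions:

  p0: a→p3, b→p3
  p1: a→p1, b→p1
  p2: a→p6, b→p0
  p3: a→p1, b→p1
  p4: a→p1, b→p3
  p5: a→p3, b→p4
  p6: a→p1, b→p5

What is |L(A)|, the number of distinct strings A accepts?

The useful subgraph on states {p0, p2, p3, p4, p5, p6} is acyclic, so L(A) is finite; the longest accepting path visits 5 useful states, giving maximum string length 4.
Counting accepting paths from p2 by length: 1 of length 0, 1 of length 1, 3 of length 2, 2 of length 3, 1 of length 4. Total 8.

8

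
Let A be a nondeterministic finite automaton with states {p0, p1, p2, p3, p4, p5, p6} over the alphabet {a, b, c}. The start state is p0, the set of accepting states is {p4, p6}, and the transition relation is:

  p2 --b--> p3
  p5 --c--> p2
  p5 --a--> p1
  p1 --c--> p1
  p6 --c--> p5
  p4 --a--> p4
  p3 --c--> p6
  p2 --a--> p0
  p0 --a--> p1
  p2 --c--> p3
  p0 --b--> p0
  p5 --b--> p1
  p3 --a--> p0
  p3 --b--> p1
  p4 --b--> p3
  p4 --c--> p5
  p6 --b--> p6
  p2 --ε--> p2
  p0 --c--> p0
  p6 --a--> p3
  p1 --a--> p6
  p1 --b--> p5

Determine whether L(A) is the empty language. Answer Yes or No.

No

The string aa is accepted: the run p0 → p1 → p6 ends in the accepting state p6.
Since at least one string is accepted, L(A) is not empty.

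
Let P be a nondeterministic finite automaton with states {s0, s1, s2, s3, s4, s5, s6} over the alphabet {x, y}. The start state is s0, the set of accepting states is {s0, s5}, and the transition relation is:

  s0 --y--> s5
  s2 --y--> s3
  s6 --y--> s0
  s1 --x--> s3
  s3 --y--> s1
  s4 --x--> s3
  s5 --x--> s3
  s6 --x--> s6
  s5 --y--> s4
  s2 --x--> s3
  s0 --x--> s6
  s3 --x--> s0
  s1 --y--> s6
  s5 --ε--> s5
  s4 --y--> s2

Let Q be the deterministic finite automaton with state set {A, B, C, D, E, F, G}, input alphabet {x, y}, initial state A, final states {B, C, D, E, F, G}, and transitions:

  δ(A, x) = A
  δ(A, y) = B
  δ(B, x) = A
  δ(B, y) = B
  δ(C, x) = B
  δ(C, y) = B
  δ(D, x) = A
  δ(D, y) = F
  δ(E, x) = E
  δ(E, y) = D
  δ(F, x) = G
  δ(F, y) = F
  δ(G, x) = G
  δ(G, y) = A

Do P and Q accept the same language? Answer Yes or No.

The empty string ε is accepted by P but rejected by Q.
So L(P) ≠ L(Q).

No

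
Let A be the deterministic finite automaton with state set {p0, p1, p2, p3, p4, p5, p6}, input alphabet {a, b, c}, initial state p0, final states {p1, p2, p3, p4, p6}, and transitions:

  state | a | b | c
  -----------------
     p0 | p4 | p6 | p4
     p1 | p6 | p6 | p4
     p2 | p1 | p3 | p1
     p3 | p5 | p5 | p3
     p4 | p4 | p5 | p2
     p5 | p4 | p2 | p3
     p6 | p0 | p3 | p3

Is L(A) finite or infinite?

infinite

State p4 is reachable from the start and can reach an accepting state, and it lies on the cycle p4 → p2 → p1 → p4.
Traversing that cycle any number of times yields accepted strings of unbounded length, so the language is infinite.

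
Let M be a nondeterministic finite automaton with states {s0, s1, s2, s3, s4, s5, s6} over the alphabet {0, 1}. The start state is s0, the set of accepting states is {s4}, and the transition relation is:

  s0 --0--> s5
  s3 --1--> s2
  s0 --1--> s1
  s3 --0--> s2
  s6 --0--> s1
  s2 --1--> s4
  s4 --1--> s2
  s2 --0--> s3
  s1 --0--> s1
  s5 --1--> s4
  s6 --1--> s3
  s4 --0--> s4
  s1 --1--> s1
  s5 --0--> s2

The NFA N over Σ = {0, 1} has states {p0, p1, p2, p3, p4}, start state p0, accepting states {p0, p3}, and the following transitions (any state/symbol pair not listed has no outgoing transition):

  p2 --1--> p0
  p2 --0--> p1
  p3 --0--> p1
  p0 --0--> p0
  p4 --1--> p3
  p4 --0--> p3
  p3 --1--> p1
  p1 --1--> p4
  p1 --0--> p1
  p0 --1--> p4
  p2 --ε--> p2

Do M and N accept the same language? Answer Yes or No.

No

The string 01 is accepted by M but rejected by N.
So L(M) ≠ L(N).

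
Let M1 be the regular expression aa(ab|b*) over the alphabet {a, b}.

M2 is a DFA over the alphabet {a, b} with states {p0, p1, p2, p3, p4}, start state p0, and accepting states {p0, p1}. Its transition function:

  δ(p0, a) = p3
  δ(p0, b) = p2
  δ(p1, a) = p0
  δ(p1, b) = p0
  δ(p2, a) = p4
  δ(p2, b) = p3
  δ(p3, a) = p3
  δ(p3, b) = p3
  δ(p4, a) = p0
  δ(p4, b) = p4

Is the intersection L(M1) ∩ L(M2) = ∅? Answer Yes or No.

Yes

Converting the expression M1 to a DFA (subset construction, then merging equivalent states) gives the minimal DFA with states {r0, r1, r2, r3, r4, r5, r6}, start state r0, accepting states {r3, r5, r6} and transitions r0: a→r1, b→r2; r1: a→r3, b→r2; r2: a→r2, b→r2; r3: a→r4, b→r5; r4: a→r2, b→r6; r5: a→r2, b→r5; r6: a→r2, b→r2.
Exploring the product automaton M1 × M2 from the start pair (r0, p0), following both machines on each input symbol, reaches 10 state pairs: (r0, p0), (r1, p3), (r2, p2), (r3, p3), (r2, p3), (r2, p4), (r4, p3), (r5, p3), (r2, p0), (r6, p3).
M1 accepts in {r3, r5, r6} and M2 accepts in {p0, p1}; no reachable pair has both components accepting, so no string drives both machines to acceptance simultaneously and L(M1) ∩ L(M2) = ∅.
So no string is accepted by both, and the intersection is empty.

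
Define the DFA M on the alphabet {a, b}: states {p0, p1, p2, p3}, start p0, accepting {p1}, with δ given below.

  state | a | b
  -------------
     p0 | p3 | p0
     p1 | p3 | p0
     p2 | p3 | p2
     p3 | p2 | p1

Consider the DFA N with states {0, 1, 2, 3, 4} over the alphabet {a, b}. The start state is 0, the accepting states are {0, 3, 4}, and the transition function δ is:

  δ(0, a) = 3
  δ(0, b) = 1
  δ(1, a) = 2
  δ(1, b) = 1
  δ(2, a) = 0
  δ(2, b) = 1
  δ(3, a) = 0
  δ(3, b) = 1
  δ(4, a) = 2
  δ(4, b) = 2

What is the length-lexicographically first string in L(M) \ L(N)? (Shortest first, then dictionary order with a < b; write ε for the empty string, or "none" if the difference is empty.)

ab

The string ab is accepted by M but not by N.
No shorter string lies in the difference, and ab is the lexicographically first length-2 string in L(M) \ L(N).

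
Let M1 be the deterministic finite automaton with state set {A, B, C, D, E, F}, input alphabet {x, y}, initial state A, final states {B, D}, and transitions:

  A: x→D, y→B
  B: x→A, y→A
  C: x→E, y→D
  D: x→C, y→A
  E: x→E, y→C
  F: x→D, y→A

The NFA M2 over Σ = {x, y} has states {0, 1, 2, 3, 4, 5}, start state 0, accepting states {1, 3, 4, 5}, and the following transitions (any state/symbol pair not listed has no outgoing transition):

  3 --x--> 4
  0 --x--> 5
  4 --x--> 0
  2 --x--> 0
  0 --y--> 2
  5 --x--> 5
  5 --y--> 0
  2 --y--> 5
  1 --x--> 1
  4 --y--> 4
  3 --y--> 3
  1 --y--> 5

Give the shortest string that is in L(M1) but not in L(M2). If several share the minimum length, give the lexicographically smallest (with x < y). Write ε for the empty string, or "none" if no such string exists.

y

The string y is accepted by M1 but not by M2.
No shorter string lies in the difference, and y is the lexicographically first length-1 string in L(M1) \ L(M2).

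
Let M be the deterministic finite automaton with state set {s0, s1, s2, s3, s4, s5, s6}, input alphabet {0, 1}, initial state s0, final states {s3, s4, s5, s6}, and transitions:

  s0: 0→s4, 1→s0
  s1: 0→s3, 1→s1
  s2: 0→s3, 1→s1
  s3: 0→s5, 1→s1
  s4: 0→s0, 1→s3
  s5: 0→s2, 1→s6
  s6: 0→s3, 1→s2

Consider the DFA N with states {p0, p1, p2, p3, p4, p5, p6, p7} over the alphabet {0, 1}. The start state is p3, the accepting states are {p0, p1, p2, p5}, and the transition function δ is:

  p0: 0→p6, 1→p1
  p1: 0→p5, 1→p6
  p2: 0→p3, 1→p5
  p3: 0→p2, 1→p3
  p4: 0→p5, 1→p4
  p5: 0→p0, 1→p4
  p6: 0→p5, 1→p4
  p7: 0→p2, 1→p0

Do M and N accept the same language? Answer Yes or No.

Exploring the product automaton M × N from the start pair (s0, p3), following both machines on each input symbol, reaches 7 state pairs: (s0, p3), (s4, p2), (s3, p5), (s5, p0), (s1, p4), (s2, p6), (s6, p1).
M accepts in {s3, s4, s5, s6} and N accepts in {p0, p1, p2, p5}. In every reachable pair the two components are either both accepting — (s4, p2), (s3, p5), (s5, p0), (s6, p1) — or both non-accepting, so no string is accepted by exactly one of the machines: L(M) \ L(N) and L(N) \ L(M) are both empty.
Hence every string is accepted by M iff it is accepted by N, and the two languages coincide.

Yes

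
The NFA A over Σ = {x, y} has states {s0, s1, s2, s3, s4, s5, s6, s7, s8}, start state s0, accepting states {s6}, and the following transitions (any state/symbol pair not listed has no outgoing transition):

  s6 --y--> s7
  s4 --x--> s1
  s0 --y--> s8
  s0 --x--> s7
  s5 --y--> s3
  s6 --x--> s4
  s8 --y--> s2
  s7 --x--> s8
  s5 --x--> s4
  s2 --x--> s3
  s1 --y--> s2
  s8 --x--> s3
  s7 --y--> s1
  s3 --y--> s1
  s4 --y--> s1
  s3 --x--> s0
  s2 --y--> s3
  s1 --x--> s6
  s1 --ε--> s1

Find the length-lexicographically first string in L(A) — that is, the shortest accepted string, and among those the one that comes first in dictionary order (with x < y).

xyx

A breadth-first search from s0 reaches an accepting state first via the path s0 → s7 → s1 → s6 on input xyx.
No string of length < 3 is accepted (BFS exhausts all shorter strings without reaching an accepting state), and xyx is the lexicographically least accepting string of length 3.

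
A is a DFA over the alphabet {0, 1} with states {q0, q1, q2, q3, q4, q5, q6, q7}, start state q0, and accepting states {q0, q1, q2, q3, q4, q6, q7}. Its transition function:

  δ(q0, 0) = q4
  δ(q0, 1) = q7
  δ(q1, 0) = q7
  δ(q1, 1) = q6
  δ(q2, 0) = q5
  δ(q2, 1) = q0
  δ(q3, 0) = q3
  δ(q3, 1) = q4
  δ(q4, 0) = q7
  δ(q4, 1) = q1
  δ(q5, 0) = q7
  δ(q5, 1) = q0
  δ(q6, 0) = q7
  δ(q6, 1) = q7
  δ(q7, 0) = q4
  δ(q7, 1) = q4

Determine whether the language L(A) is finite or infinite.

infinite

State q4 is reachable from the start and can reach an accepting state, and it lies on the cycle q4 → q1 → q6 → q7 → q4.
Traversing that cycle any number of times yields accepted strings of unbounded length, so the language is infinite.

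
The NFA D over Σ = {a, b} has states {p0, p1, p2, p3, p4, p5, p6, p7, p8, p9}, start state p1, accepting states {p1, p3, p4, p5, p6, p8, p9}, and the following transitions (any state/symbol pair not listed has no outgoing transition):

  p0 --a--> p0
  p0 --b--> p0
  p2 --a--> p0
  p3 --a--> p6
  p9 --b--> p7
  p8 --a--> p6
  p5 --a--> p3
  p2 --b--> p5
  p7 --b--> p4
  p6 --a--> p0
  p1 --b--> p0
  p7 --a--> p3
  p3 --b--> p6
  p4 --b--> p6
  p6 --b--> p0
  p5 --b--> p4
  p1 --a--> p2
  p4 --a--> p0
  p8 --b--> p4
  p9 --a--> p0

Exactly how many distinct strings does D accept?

7

The useful subgraph on states {p1, p2, p3, p4, p5, p6} is acyclic, so L(D) is finite; the longest accepting path visits 5 useful states, giving maximum string length 4.
Counting accepting paths from p1 by length: 1 of length 0, 1 of length 2, 2 of length 3, 3 of length 4. Total 7.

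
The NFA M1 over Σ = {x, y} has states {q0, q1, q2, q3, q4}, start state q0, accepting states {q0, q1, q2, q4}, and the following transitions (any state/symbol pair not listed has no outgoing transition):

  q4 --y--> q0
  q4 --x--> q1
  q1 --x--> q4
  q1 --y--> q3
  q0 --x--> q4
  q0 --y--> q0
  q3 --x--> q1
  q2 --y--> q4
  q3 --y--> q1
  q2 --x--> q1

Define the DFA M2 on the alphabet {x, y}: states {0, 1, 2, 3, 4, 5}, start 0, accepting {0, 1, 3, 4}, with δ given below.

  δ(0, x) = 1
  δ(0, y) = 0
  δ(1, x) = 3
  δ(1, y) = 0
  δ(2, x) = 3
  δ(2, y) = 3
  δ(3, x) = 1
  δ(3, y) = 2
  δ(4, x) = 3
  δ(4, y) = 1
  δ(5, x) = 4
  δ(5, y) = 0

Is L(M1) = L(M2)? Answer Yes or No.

Exploring the product automaton M1 × M2 from the start pair (q0, 0), following both machines on each input symbol, reaches 4 state pairs: (q0, 0), (q4, 1), (q1, 3), (q3, 2).
M1 accepts in {q0, q1, q2, q4} and M2 accepts in {0, 1, 3, 4}. In every reachable pair the two components are either both accepting — (q0, 0), (q4, 1), (q1, 3) — or both non-accepting, so no string is accepted by exactly one of the machines: L(M1) \ L(M2) and L(M2) \ L(M1) are both empty.
Hence every string is accepted by M1 iff it is accepted by M2, and the two languages coincide.

Yes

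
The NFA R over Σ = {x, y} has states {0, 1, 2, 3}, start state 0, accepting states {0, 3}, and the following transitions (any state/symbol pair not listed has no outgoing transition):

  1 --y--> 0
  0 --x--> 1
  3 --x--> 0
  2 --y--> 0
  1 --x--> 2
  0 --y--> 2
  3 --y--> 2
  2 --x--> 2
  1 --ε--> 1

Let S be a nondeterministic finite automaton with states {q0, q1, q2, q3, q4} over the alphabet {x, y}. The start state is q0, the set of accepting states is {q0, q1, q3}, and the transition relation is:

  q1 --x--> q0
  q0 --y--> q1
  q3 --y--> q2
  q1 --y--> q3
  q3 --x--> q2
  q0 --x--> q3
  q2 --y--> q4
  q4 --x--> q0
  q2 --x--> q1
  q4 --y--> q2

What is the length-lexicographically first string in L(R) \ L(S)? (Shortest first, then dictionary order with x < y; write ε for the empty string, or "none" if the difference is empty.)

xy

The string xy is accepted by R but not by S.
No shorter string lies in the difference, and xy is the lexicographically first length-2 string in L(R) \ L(S).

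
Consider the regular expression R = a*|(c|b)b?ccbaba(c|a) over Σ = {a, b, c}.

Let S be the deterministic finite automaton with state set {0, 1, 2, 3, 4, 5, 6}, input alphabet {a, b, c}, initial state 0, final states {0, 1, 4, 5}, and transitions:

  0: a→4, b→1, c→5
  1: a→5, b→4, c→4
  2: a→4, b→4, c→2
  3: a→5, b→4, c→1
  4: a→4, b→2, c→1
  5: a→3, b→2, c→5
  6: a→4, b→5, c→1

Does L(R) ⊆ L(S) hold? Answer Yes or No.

Yes

Converting the expression R to a DFA (subset construction, then merging equivalent states) gives the minimal DFA with states {r0, r1, r2, r3, r4, r5, r6, r7, r8, r9, r10, r11}, start state r0, accepting states {r0, r1, r11} and transitions r0: a→r1, b→r2, c→r2; r1: a→r1, b→r3, c→r3; r2: a→r3, b→r4, c→r5; r3: a→r3, b→r3, c→r3; r4: a→r3, b→r3, c→r5; r5: a→r3, b→r3, c→r6; r6: a→r3, b→r7, c→r3; r7: a→r8, b→r3, c→r3; r8: a→r3, b→r9, c→r3; r9: a→r10, b→r3, c→r3; r10: a→r11, b→r3, c→r11; r11: a→r3, b→r3, c→r3.
Exploring the product automaton R × S from the start pair (r0, 0), following both machines on each input symbol, reaches 26 state pairs: (r0, 0), (r1, 4), (r2, 1), (r2, 5), (r3, 2), (r3, 1), (r3, 5), (r4, 4), (r5, 4), (r3, 3), (r4, 2), (r5, 5), (r3, 4), (r5, 1), (r6, 1), (r5, 2), (r6, 5), (r6, 4), (r7, 4), (r6, 2), (r7, 2), (r8, 4), (r9, 2), (r10, 4), (r11, 4), (r11, 1).
R accepts in {r0, r1, r11} and S accepts in {0, 1, 4, 5}. The reachable pairs whose R-component is accepting are (r0, 0), (r1, 4), (r11, 4), (r11, 1); in each of them the S-component is accepting too, so the product for L(R) \ L(S) (R-component accepting, S-component rejecting) has no reachable accepting pair and the difference is empty.
Hence every string in L(R) is also in L(S).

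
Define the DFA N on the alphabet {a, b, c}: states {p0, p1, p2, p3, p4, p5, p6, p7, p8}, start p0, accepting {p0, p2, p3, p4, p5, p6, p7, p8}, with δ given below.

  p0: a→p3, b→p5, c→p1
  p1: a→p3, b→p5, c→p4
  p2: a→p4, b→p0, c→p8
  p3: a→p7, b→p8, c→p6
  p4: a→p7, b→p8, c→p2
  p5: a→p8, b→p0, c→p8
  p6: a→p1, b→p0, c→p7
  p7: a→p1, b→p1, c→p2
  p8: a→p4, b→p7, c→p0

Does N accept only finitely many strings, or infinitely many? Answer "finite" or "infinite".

infinite

State p0 is reachable from the start and can reach an accepting state, and it lies on the cycle p0 → p1 → p3 → p8 → p0.
Traversing that cycle any number of times yields accepted strings of unbounded length, so the language is infinite.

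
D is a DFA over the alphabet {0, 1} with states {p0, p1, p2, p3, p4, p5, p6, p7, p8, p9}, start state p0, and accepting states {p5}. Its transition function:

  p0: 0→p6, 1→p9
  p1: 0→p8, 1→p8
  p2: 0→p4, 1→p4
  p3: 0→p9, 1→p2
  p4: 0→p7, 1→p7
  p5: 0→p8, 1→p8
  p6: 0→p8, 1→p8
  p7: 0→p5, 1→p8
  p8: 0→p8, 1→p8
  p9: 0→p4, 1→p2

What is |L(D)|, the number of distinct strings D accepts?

6

The useful subgraph on states {p0, p2, p4, p5, p7, p9} is acyclic, so L(D) is finite; the longest accepting path visits 6 useful states, giving maximum string length 5.
Counting accepting paths from p0 by length: 2 of length 4, 4 of length 5. Total 6.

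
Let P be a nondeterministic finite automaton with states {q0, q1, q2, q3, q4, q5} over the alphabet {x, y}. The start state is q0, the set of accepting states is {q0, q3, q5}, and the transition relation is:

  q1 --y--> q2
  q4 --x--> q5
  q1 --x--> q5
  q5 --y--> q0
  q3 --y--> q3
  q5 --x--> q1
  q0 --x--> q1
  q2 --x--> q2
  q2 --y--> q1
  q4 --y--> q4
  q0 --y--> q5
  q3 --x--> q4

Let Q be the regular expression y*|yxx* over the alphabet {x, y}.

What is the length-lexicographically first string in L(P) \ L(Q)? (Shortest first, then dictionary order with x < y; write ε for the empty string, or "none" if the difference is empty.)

The string xx is accepted by P but not by Q.
No shorter string lies in the difference, and xx is the lexicographically first length-2 string in L(P) \ L(Q).

xx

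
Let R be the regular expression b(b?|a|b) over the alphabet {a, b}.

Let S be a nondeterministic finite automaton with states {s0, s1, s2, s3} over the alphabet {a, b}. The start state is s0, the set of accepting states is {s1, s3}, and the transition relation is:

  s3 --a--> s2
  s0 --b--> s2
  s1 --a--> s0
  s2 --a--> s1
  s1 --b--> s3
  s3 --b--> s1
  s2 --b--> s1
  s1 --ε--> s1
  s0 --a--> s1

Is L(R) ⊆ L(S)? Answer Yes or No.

No

The string b is in L(R) but not in L(S).
So L(R) ⊄ L(S).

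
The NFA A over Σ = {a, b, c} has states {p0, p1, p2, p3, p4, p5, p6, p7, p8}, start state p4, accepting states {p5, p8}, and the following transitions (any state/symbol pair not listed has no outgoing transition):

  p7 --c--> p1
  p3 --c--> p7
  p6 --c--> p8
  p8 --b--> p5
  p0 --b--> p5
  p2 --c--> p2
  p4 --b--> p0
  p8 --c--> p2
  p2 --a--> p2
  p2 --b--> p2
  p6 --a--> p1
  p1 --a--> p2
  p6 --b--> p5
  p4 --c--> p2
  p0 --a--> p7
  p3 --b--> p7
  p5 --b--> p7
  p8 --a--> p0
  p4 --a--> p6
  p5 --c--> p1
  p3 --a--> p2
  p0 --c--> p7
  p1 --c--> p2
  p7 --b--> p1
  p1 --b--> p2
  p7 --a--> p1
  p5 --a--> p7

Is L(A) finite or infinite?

finite

The useful states (reachable from p4 and able to reach an accepting state) are {p0, p4, p5, p6, p8}.
Restricted to these states the transition graph has no cycle, so every accepting path has bounded length and L is finite.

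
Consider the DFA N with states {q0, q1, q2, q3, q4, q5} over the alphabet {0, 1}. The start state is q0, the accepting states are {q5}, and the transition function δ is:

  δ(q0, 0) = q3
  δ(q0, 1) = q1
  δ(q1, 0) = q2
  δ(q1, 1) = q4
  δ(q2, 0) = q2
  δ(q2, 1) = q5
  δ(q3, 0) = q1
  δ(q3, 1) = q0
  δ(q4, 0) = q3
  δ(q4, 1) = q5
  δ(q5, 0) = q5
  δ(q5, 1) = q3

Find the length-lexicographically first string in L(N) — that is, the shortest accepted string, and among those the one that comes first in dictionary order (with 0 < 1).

101

A breadth-first search from q0 reaches an accepting state first via the path q0 → q1 → q2 → q5 on input 101.
No string of length < 3 is accepted (BFS exhausts all shorter strings without reaching an accepting state), and 101 is the lexicographically least accepting string of length 3.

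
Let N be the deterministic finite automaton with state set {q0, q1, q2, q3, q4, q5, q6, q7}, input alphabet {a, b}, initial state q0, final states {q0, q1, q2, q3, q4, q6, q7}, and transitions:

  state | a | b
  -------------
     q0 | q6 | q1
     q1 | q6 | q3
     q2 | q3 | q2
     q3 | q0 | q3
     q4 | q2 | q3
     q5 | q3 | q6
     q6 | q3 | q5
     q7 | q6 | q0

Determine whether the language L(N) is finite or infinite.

State q0 is reachable from the start and can reach an accepting state, and it lies on the cycle q0 → q1 → q3 → q0.
Traversing that cycle any number of times yields accepted strings of unbounded length, so the language is infinite.

infinite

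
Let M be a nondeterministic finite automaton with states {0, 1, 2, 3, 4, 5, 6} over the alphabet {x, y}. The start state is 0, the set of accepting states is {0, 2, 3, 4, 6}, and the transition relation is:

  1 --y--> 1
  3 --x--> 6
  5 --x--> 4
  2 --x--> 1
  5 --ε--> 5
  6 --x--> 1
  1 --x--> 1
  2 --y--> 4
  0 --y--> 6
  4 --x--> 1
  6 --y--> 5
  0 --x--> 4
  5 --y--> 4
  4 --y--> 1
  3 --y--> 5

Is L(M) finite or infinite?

The useful states (reachable from 0 and able to reach an accepting state) are {0, 4, 5, 6}.
Restricted to these states the transition graph has no cycle, so every accepting path has bounded length and L is finite.

finite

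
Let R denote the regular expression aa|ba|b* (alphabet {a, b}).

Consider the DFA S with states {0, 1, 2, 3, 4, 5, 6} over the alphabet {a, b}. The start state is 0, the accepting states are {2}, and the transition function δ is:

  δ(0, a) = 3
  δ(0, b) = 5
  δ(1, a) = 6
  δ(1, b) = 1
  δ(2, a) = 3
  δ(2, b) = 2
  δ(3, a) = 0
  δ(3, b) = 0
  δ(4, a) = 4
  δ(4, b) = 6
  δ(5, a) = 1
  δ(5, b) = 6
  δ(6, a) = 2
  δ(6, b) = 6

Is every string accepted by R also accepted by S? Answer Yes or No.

No

The empty string ε is in L(R) but not in L(S).
So L(R) ⊄ L(S).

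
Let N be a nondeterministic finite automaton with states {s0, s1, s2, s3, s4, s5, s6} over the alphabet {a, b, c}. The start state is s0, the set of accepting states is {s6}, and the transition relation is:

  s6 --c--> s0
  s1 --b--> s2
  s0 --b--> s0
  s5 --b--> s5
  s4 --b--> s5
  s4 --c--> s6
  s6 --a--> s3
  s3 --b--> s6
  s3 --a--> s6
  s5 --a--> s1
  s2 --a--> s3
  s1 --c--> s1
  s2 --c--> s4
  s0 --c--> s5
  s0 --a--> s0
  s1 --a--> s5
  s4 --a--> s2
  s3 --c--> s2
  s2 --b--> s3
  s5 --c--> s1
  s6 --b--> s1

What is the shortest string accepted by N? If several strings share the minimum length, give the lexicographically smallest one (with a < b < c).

A breadth-first search from s0 reaches an accepting state first via the path s0 → s5 → s1 → s2 → s3 → s6 on input cabaa.
No string of length < 5 is accepted (BFS exhausts all shorter strings without reaching an accepting state), and cabaa is the lexicographically least accepting string of length 5.

cabaa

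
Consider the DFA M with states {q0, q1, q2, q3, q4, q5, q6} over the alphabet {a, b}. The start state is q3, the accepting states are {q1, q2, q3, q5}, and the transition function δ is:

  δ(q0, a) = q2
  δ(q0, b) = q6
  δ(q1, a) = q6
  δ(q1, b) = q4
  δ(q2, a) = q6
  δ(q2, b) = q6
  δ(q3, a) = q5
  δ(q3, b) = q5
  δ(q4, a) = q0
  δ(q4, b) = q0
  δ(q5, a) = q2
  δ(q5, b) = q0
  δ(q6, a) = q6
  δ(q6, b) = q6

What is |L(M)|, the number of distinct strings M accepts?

The useful subgraph on states {q0, q2, q3, q5} is acyclic, so L(M) is finite; the longest accepting path visits 4 useful states, giving maximum string length 3.
Counting accepting paths from q3 by length: 1 of length 0, 2 of length 1, 2 of length 2, 2 of length 3. Total 7.

7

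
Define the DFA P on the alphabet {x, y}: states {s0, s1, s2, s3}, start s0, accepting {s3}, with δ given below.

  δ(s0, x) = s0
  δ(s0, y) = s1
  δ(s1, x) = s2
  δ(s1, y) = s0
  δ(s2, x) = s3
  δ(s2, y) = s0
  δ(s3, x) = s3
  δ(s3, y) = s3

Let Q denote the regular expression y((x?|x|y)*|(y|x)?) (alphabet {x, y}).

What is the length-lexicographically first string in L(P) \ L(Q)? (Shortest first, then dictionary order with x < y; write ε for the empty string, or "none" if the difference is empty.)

The string xyxx is accepted by P but not by Q.
No shorter string lies in the difference, and xyxx is the lexicographically first length-4 string in L(P) \ L(Q).

xyxx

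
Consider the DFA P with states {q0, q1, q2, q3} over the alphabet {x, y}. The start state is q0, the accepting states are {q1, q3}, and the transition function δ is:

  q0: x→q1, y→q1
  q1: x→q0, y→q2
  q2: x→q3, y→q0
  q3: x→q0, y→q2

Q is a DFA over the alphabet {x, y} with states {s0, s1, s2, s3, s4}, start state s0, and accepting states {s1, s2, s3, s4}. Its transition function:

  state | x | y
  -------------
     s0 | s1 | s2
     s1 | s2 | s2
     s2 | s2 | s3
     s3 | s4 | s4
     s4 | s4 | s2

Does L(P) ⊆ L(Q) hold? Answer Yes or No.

Exploring the product automaton P × Q from the start pair (q0, s0), following both machines on each input symbol, reaches 13 state pairs: (q0, s0), (q1, s1), (q1, s2), (q0, s2), (q2, s2), (q2, s3), (q1, s3), (q3, s2), (q0, s3), (q3, s4), (q0, s4), (q2, s4), (q1, s4).
P accepts in {q1, q3} and Q accepts in {s1, s2, s3, s4}. The reachable pairs whose P-component is accepting are (q1, s1), (q1, s2), (q1, s3), (q3, s2), (q3, s4), (q1, s4); in each of them the Q-component is accepting too, so the product for L(P) \ L(Q) (P-component accepting, Q-component rejecting) has no reachable accepting pair and the difference is empty.
Hence every string in L(P) is also in L(Q).

Yes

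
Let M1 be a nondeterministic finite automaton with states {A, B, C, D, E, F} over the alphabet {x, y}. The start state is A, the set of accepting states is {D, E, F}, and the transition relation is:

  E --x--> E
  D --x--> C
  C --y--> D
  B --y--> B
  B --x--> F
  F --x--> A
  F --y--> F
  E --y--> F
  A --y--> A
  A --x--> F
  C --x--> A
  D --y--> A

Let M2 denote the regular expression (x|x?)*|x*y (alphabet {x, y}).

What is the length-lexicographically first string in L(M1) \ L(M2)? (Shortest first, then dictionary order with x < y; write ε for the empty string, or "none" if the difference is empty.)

The string yx is accepted by M1 but not by M2.
No shorter string lies in the difference, and yx is the lexicographically first length-2 string in L(M1) \ L(M2).

yx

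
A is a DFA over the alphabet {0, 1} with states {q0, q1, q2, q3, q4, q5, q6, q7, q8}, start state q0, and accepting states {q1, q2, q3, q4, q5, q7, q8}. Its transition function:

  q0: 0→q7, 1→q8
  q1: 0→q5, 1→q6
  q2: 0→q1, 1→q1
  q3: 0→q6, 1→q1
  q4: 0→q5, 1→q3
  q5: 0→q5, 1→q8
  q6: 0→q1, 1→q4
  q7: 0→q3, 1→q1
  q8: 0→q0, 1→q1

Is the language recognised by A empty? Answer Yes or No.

No

The string 0 is accepted: the run q0 → q7 ends in the accepting state q7.
Since at least one string is accepted, L(A) is not empty.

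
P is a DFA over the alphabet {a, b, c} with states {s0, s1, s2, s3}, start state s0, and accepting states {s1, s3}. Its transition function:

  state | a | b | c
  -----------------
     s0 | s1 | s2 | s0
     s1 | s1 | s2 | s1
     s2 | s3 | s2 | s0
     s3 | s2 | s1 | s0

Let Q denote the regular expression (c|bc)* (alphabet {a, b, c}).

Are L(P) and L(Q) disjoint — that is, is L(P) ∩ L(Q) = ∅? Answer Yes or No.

Yes

Converting the expression Q to a DFA (subset construction, then merging equivalent states) gives the minimal DFA with states {q0, q1, q2}, start state q0, accepting states {q0} and transitions q0: a→q1, b→q2, c→q0; q1: a→q1, b→q1, c→q1; q2: a→q1, b→q1, c→q0.
Exploring the product automaton P × Q from the start pair (s0, q0), following both machines on each input symbol, reaches 6 state pairs: (s0, q0), (s1, q1), (s2, q2), (s2, q1), (s3, q1), (s0, q1).
P accepts in {s1, s3} and Q accepts in {q0}; no reachable pair has both components accepting, so no string drives both machines to acceptance simultaneously and L(P) ∩ L(Q) = ∅.
So no string is accepted by both, and the intersection is empty.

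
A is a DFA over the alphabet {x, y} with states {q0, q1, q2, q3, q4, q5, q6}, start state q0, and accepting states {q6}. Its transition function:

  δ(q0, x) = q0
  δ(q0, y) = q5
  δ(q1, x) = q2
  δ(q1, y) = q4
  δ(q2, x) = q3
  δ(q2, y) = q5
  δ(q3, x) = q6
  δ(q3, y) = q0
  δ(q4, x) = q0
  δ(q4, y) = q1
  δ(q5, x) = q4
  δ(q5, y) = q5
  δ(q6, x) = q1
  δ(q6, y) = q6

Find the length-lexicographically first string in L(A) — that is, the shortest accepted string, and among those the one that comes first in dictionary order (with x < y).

A breadth-first search from q0 reaches an accepting state first via the path q0 → q5 → q4 → q1 → q2 → q3 → q6 on input yxyxxx.
No string of length < 6 is accepted (BFS exhausts all shorter strings without reaching an accepting state), and yxyxxx is the lexicographically least accepting string of length 6.

yxyxxx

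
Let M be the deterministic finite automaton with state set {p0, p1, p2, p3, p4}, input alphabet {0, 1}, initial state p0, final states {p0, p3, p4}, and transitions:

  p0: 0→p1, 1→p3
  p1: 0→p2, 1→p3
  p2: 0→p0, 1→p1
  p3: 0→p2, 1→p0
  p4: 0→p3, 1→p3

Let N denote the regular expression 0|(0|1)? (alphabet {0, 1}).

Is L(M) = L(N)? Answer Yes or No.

No

The string 01 is accepted by M but rejected by N.
So L(M) ≠ L(N).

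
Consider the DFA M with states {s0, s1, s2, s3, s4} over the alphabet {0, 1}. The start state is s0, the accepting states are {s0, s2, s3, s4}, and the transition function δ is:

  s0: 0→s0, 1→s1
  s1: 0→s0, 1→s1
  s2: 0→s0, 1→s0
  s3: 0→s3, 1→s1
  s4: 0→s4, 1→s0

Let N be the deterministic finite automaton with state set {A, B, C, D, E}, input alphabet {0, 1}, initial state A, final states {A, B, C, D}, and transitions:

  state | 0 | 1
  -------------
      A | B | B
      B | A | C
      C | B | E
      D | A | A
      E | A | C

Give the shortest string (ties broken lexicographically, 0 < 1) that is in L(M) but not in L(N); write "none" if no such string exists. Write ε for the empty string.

Exploring the product automaton M × N from the start pair (s0, A), following both machines on each input symbol, reaches 5 state pairs: (s0, A), (s0, B), (s1, B), (s1, C), (s1, E).
M accepts in {s0, s2, s3, s4} and N accepts in {A, B, C, D}. The reachable pairs whose M-component is accepting are (s0, A), (s0, B); in each of them the N-component is accepting too, so the product for L(M) \ L(N) (M-component accepting, N-component rejecting) has no reachable accepting pair and the difference is empty.
So every string accepted by M is also accepted by N: L(M) \ L(N) = ∅ and there is no such string.

none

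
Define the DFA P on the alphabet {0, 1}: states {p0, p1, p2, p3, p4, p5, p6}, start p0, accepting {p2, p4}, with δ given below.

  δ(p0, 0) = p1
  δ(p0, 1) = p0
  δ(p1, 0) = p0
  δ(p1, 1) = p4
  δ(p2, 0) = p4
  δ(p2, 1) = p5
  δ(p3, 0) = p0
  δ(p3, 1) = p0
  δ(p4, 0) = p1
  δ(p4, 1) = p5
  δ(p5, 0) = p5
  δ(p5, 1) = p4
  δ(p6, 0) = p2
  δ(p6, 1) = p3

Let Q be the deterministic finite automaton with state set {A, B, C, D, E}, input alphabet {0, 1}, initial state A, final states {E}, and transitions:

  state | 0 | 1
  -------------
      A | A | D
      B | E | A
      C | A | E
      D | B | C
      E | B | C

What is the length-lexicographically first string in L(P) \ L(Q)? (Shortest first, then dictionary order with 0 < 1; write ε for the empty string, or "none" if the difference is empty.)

01

The string 01 is accepted by P but not by Q.
No shorter string lies in the difference, and 01 is the lexicographically first length-2 string in L(P) \ L(Q).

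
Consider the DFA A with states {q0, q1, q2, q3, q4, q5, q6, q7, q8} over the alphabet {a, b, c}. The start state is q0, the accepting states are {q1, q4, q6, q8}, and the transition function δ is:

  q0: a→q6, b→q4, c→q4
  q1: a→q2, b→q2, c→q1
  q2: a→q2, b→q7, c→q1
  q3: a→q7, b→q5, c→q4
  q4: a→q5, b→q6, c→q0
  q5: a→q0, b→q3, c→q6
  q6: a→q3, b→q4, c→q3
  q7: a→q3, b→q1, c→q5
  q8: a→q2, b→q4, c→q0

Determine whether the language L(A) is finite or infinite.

infinite

State q0 is reachable from the start and can reach an accepting state, and it lies on the cycle q0 → q4 → q0.
Traversing that cycle any number of times yields accepted strings of unbounded length, so the language is infinite.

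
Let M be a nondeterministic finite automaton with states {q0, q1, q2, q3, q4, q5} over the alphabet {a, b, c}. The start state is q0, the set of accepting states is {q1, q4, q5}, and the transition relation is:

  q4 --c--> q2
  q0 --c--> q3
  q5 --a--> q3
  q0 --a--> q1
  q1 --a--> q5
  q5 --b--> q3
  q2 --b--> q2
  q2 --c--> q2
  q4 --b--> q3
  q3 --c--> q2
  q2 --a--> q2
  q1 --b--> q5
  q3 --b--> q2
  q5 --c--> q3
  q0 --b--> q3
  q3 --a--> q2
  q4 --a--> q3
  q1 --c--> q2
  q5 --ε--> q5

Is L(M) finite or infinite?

The useful states (reachable from q0 and able to reach an accepting state) are {q0, q1, q5}.
Restricted to these states the transition graph has no cycle, so every accepting path has bounded length and L is finite.

finite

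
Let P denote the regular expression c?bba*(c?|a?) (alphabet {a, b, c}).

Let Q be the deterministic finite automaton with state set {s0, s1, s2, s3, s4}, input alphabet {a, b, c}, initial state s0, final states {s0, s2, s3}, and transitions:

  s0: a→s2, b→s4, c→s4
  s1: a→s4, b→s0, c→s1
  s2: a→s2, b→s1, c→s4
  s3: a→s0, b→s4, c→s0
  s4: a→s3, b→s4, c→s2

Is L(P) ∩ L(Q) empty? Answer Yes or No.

No

The string bba is accepted by both P and Q.
Hence L(P) ∩ L(Q) ≠ ∅.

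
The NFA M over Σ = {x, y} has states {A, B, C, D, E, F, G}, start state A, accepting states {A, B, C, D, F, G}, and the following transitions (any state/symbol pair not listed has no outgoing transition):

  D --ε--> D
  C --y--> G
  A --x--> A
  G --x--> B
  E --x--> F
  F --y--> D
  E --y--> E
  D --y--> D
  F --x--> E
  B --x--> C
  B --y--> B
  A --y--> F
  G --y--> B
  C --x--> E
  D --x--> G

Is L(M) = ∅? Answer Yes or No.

No

The empty string ε is accepted: the run A ends in the accepting state A.
Since at least one string is accepted, L(M) is not empty.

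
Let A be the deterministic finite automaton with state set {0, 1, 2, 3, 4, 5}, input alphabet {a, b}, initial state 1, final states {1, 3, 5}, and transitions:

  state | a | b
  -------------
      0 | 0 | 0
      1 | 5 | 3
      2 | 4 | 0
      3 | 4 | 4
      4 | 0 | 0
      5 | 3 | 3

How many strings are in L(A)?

5

The useful subgraph on states {1, 3, 5} is acyclic, so L(A) is finite; the longest accepting path visits 3 useful states, giving maximum string length 2.
Counting accepting paths from 1 by length: 1 of length 0, 2 of length 1, 2 of length 2. Total 5.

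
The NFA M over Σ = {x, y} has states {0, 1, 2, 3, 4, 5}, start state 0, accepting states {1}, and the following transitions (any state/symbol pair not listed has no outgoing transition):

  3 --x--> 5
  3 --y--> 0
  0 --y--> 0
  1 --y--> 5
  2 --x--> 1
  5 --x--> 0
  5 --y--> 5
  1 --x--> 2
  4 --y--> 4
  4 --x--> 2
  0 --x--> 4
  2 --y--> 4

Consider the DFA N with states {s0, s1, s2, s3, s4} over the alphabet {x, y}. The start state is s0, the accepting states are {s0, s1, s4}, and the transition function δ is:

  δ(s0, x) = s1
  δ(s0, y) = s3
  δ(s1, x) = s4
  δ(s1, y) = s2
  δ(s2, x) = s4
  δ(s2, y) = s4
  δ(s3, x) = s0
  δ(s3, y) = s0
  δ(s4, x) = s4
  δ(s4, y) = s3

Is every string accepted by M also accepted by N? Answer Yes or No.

Exploring the product automaton M × N from the start pair (0, s0), following both machines on each input symbol, reaches 19 state pairs: (0, s0), (4, s1), (0, s3), (2, s4), (4, s2), (4, s0), (1, s4), (4, s3), (4, s4), (2, s1), (5, s3), (2, s0), (5, s0), (1, s1), (0, s1), (5, s2), (0, s2), (0, s4), (5, s4).
M accepts in {1} and N accepts in {s0, s1, s4}. The reachable pairs whose M-component is accepting are (1, s4), (1, s1); in each of them the N-component is accepting too, so the product for L(M) \ L(N) (M-component accepting, N-component rejecting) has no reachable accepting pair and the difference is empty.
Hence every string in L(M) is also in L(N).

Yes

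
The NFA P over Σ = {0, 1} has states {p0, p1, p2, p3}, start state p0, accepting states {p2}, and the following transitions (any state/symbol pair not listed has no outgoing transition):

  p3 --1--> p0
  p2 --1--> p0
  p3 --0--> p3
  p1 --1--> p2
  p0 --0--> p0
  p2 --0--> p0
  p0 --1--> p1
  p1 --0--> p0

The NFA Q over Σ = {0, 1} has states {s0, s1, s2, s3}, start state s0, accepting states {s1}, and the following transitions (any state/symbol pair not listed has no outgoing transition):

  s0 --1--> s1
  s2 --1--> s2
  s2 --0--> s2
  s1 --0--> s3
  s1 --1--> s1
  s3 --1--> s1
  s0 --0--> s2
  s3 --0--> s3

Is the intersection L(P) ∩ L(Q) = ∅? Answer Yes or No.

The string 11 is accepted by both P and Q.
Hence L(P) ∩ L(Q) ≠ ∅.

No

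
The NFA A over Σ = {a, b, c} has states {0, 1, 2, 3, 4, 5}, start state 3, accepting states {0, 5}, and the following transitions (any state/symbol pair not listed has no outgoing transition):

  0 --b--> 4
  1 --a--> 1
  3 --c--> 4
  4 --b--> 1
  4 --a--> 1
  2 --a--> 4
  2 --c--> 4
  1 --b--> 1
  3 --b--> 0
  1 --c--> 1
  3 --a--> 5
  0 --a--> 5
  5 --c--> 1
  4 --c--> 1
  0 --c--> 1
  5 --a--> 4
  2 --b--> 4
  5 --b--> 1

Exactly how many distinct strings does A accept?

3

The useful subgraph on states {0, 3, 5} is acyclic, so L(A) is finite; the longest accepting path visits 3 useful states, giving maximum string length 2.
Counting accepting paths from 3 by length: 2 of length 1, 1 of length 2. Total 3.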